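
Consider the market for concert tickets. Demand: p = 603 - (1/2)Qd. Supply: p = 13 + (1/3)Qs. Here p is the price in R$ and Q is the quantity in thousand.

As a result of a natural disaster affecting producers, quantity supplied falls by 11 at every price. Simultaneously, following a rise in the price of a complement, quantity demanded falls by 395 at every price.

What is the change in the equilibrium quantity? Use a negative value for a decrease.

-241.4

Initially, 1206 - 2p = 3p - 39, so 1245 = 5p and p = 249, Q = 708.
After the shift, demand is Qd = 811 - 2p and supply is Qs = 3p - 50.
New equilibrium: 811 - 2p = 3p - 50 ⇒ 861 = 5p ⇒ p = 172.2, Q = 466.6.
ΔQ = 466.6 − 708 = -241.4.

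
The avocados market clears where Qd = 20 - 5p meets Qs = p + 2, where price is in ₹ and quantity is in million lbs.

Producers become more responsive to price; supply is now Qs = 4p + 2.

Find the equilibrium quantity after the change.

10

Initially, 20 - 5p = p + 2, so 18 = 6p and p = 3, Q = 5.
The new curves are Qd = 20 - 5p (demand) and Qs = 4p + 2 (supply).
Clearing the new market: 20 - 5p = 4p + 2, so p = 2 and Q = 10.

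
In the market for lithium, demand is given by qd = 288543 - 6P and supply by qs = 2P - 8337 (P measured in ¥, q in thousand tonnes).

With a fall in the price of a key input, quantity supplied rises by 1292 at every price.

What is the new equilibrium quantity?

66852

Before the shock: 288543 - 6P = 2P - 8337 ⇒ 296880 = 8P ⇒ P = 37110, q = 65883.
After the shift, demand is qd = 288543 - 6P and supply is qs = 2P - 7045.
Setting them equal: 288543 - 6P = 2P - 7045 → 295588 = 8P, so P = 36948.5 and q = 66852.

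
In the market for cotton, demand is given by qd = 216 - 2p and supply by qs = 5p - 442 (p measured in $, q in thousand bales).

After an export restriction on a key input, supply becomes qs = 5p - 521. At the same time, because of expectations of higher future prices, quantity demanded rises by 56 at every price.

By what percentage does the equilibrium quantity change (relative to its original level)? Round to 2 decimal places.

+62.24

Before the shock: 216 - 2p = 5p - 442 ⇒ 658 = 7p ⇒ p = 94, q = 28.
The shock moves the curves to qd = 272 - 2p and qs = 5p - 521.
Clearing the new market: 272 - 2p = 5p - 521, so p = 793/7 ≈ 113.2857 and q = 318/7 ≈ 45.4286.
%Δq = (45.4286 − 28) / 28 × 100 = +62.24%.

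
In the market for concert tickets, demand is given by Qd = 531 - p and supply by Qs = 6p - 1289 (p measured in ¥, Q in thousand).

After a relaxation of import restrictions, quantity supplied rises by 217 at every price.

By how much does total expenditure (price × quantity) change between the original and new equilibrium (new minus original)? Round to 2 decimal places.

-1302.00

Original equilibrium: 531 - p = 6p - 1289 gives 1820 = 7p, so p = 260 and Q = 271.
After the shift, demand is Qd = 531 - p and supply is Qs = 6p - 1072.
Setting them equal: 531 - p = 6p - 1072 → 1603 = 7p, so p = 229 and Q = 302.
Expenditure moves from 260×271 = 70460 to 229×302 = 69158; change = -1302.00.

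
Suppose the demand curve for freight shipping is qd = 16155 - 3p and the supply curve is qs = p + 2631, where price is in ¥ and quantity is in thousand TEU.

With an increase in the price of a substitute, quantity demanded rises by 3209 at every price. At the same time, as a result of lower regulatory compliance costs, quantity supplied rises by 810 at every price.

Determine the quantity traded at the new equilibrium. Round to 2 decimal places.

7421.75

Original equilibrium: 16155 - 3p = p + 2631 gives 13524 = 4p, so p = 3381 and q = 6012.
The shock moves the curves to qd = 19364 - 3p and qs = p + 3441.
Setting them equal: 19364 - 3p = p + 3441 → 15923 = 4p, so p = 3980.75 and q = 7421.75.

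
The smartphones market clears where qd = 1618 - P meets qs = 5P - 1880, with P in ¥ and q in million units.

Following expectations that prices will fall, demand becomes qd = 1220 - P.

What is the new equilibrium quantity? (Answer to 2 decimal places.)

703.33

Solve the original market: 1618 - P = 5P - 1880, hence P = 583 and q = 1035.
The new curves are qd = 1220 - P (demand) and qs = 5P - 1880 (supply).
Setting them equal: 1220 - P = 5P - 1880 → 3100 = 6P, so P = 1550/3 ≈ 516.6667 and q = 2110/3 ≈ 703.3333.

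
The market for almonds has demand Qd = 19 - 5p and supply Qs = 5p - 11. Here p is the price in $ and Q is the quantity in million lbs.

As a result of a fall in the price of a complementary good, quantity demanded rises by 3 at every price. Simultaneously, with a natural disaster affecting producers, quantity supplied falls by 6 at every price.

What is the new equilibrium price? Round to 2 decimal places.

3.90

Original equilibrium: 19 - 5p = 5p - 11 gives 30 = 10p, so p = 3 and Q = 4.
The shock moves the curves to Qd = 22 - 5p and Qs = 5p - 17.
Clearing the new market: 22 - 5p = 5p - 17, so p = 3.9 and Q = 2.5.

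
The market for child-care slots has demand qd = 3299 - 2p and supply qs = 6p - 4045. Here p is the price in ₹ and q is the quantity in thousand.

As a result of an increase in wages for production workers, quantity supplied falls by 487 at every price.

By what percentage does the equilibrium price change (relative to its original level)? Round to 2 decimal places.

+6.63

Original equilibrium: 3299 - 2p = 6p - 4045 gives 7344 = 8p, so p = 918 and q = 1463.
The shock moves the curves to qd = 3299 - 2p and qs = 6p - 4532.
Clearing the new market: 3299 - 2p = 6p - 4532, so p = 978.875 and q = 1341.25.
%Δp = (978.875 − 918) / 918 × 100 = +6.63%.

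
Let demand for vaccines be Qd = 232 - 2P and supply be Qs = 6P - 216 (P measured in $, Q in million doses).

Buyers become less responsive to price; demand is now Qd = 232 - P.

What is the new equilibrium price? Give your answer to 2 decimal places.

64.00

Original equilibrium: 232 - 2P = 6P - 216 gives 448 = 8P, so P = 56 and Q = 120.
The shock moves the curves to Qd = 232 - P and Qs = 6P - 216.
Setting them equal: 232 - P = 6P - 216 → 448 = 7P, so P = 64 and Q = 168.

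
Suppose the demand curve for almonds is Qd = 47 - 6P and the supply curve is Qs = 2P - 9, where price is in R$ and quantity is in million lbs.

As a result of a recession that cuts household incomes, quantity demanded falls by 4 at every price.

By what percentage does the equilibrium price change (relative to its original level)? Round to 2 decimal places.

Before the shock: 47 - 6P = 2P - 9 ⇒ 56 = 8P ⇒ P = 7, Q = 5.
After the shift, demand is Qd = 43 - 6P and supply is Qs = 2P - 9.
Setting them equal: 43 - 6P = 2P - 9 → 52 = 8P, so P = 6.5 and Q = 4.
%ΔP = (6.5 − 7) / 7 × 100 = -7.14%.

-7.14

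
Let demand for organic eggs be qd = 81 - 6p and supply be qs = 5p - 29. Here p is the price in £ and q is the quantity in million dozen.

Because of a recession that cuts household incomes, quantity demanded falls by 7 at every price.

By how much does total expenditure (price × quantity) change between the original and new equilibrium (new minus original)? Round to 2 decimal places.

Original equilibrium: 81 - 6p = 5p - 29 gives 110 = 11p, so p = 10 and q = 21.
After the shift, demand is qd = 74 - 6p and supply is qs = 5p - 29.
Clearing the new market: 74 - 6p = 5p - 29, so p = 103/11 ≈ 9.3636 and q = 196/11 ≈ 17.8182.
Expenditure moves from 10×21 = 210 to 9.3636×17.8182 = 166.8430; change = -43.16.

-43.16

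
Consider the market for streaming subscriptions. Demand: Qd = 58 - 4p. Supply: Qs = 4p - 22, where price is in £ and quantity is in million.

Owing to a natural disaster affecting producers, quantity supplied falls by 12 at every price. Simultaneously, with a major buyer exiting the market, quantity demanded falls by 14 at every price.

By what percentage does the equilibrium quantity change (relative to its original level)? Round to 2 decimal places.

-72.22

Before the shock: 58 - 4p = 4p - 22 ⇒ 80 = 8p ⇒ p = 10, Q = 18.
After the shift, demand is Qd = 44 - 4p and supply is Qs = 4p - 34.
Equate the new curves: 44 - 4p = 4p - 34, giving 78 = 8p, p = 9.75, Q = 5.
%ΔQ = (5 − 18) / 18 × 100 = -72.22%.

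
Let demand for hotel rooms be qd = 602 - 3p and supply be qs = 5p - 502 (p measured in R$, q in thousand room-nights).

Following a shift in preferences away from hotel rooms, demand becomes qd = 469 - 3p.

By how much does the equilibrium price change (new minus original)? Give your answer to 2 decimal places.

Initially, 602 - 3p = 5p - 502, so 1104 = 8p and p = 138, q = 188.
The shock moves the curves to qd = 469 - 3p and qs = 5p - 502.
Clearing the new market: 469 - 3p = 5p - 502, so p = 121.375 and q = 104.875.
Δp = 121.375 − 138 = -16.63.

-16.63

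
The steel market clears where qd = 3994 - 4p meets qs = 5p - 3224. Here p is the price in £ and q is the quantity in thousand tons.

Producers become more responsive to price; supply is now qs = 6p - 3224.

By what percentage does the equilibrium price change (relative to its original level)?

Before the shock: 3994 - 4p = 5p - 3224 ⇒ 7218 = 9p ⇒ p = 802, q = 786.
The new curves are qd = 3994 - 4p (demand) and qs = 6p - 3224 (supply).
Clearing the new market: 3994 - 4p = 6p - 3224, so p = 721.8 and q = 1106.8.
%Δp = (721.8 − 802) / 802 × 100 = -10%.

-10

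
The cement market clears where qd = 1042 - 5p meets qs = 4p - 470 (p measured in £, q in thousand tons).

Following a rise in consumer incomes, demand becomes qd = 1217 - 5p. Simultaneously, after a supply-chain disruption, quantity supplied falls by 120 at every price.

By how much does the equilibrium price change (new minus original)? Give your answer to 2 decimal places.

Initially, 1042 - 5p = 4p - 470, so 1512 = 9p and p = 168, q = 202.
After the shift, demand is qd = 1217 - 5p and supply is qs = 4p - 590.
New equilibrium: 1217 - 5p = 4p - 590 ⇒ 1807 = 9p ⇒ p = 1807/9 ≈ 200.7778, q = 1918/9 ≈ 213.1111.
Δp = 200.7778 − 168 = +32.78.

+32.78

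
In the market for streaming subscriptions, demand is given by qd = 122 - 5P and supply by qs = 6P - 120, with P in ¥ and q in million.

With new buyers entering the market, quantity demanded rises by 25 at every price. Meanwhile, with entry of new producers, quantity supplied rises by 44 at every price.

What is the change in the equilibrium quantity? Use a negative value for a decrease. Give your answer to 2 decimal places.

+33.64

Before the shock: 122 - 5P = 6P - 120 ⇒ 242 = 11P ⇒ P = 22, q = 12.
After the shift, demand is qd = 147 - 5P and supply is qs = 6P - 76.
Equate the new curves: 147 - 5P = 6P - 76, giving 223 = 11P, P = 223/11 ≈ 20.2727, q = 502/11 ≈ 45.6364.
Δq = 45.6364 − 12 = +33.64.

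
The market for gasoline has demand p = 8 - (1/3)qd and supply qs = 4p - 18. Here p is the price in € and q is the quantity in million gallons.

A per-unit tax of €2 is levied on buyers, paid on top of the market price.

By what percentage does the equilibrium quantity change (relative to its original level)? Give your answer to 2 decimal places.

-57.14

Initially, 24 - 3p = 4p - 18, so 42 = 7p and p = 6, q = 6.
Since buyers pay the price plus the tax, the effective demand curve becomes qd = 18 - 3p.
Clearing the new market: 18 - 3p = 4p - 18, so p = 36/7 ≈ 5.1429 and q = 18/7 ≈ 2.5714.
%Δq = (2.5714 − 6) / 6 × 100 = -57.14%.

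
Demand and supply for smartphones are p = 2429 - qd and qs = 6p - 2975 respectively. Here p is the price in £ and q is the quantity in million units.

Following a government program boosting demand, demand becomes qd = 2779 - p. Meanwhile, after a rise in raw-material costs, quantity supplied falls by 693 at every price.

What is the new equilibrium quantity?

1858

Original equilibrium: 2429 - p = 6p - 2975 gives 5404 = 7p, so p = 772 and q = 1657.
The new curves are qd = 2779 - p (demand) and qs = 6p - 3668 (supply).
Equate the new curves: 2779 - p = 6p - 3668, giving 6447 = 7p, p = 921, q = 1858.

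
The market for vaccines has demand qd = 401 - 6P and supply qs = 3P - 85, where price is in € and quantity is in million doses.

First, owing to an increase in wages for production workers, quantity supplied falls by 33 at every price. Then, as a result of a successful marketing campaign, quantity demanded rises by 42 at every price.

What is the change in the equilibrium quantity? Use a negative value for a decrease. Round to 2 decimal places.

-8.00

Before the shock: 401 - 6P = 3P - 85 ⇒ 486 = 9P ⇒ P = 54, q = 77.
The new curves are qd = 443 - 6P (demand) and qs = 3P - 118 (supply).
Clearing the new market: 443 - 6P = 3P - 118, so P = 187/3 ≈ 62.3333 and q = 69.
Δq = 69 − 77 = -8.00.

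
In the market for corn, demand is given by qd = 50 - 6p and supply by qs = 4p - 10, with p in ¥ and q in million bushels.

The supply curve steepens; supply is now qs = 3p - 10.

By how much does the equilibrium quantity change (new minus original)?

Original equilibrium: 50 - 6p = 4p - 10 gives 60 = 10p, so p = 6 and q = 14.
With the change applied: demand qd = 50 - 6p, supply qs = 3p - 10.
Setting them equal: 50 - 6p = 3p - 10 → 60 = 9p, so p = 20/3 ≈ 6.6667 and q = 10.
Δq = 10 − 14 = -4.

-4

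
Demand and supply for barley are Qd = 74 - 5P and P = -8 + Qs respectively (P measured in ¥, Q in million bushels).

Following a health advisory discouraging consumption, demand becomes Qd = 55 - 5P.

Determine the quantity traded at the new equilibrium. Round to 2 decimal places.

15.83

Solve the original market: 74 - 5P = P + 8, hence P = 11 and Q = 19.
With the change applied: demand Qd = 55 - 5P, supply Qs = P + 8.
Equate the new curves: 55 - 5P = P + 8, giving 47 = 6P, P = 47/6 ≈ 7.8333, Q = 95/6 ≈ 15.8333.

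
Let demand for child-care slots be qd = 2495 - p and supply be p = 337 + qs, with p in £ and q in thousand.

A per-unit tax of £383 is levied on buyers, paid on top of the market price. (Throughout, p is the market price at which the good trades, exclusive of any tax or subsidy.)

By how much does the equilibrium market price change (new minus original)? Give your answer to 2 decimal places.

Original equilibrium: 2495 - p = p - 337 gives 2832 = 2p, so p = 1416 and q = 1079.
Since buyers pay the price plus the tax, the effective demand curve becomes qd = 2112 - p.
Clearing the new market: 2112 - p = p - 337, so p = 1224.5 and q = 887.5.
Δp = 1224.5 − 1416 = -191.50.

-191.50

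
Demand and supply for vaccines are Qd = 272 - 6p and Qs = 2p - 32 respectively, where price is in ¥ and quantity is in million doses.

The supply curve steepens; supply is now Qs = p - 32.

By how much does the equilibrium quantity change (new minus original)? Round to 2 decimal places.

Solve the original market: 272 - 6p = 2p - 32, hence p = 38 and Q = 44.
The shock moves the curves to Qd = 272 - 6p and Qs = p - 32.
New equilibrium: 272 - 6p = p - 32 ⇒ 304 = 7p ⇒ p = 304/7 ≈ 43.4286, Q = 80/7 ≈ 11.4286.
ΔQ = 11.4286 − 44 = -32.57.

-32.57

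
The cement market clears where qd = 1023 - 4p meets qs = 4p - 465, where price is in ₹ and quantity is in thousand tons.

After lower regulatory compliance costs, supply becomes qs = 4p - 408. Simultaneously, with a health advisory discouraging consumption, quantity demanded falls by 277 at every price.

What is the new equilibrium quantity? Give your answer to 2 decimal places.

Original equilibrium: 1023 - 4p = 4p - 465 gives 1488 = 8p, so p = 186 and q = 279.
The new curves are qd = 746 - 4p (demand) and qs = 4p - 408 (supply).
Equate the new curves: 746 - 4p = 4p - 408, giving 1154 = 8p, p = 144.25, q = 169.

169.00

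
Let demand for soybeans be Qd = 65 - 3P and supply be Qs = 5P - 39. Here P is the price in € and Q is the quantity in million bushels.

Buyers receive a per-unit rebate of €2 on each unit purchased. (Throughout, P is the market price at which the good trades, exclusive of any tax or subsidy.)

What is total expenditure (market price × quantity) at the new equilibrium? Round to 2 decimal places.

409.06

Solve the original market: 65 - 3P = 5P - 39, hence P = 13 and Q = 26.
Since buyers' out-of-pocket price is the market price minus the rebate, the effective demand curve becomes Qd = 71 - 3P.
Setting them equal: 71 - 3P = 5P - 39 → 110 = 8P, so P = 13.75 and Q = 29.75.
New expenditure = 13.75 × 29.75 = 409.06.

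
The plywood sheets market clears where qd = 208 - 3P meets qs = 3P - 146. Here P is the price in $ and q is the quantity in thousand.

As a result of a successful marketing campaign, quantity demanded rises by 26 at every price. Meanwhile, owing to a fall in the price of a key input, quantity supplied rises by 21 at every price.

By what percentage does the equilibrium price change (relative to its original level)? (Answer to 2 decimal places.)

Before the shock: 208 - 3P = 3P - 146 ⇒ 354 = 6P ⇒ P = 59, q = 31.
After the shift, demand is qd = 234 - 3P and supply is qs = 3P - 125.
Equate the new curves: 234 - 3P = 3P - 125, giving 359 = 6P, P = 359/6 ≈ 59.8333, q = 54.5.
%ΔP = (59.8333 − 59) / 59 × 100 = +1.41%.

+1.41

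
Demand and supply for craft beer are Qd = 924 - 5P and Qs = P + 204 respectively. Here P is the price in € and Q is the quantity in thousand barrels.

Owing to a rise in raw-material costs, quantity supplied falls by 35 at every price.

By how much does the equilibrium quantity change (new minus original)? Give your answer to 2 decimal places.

-29.17

Original equilibrium: 924 - 5P = P + 204 gives 720 = 6P, so P = 120 and Q = 324.
The new curves are Qd = 924 - 5P (demand) and Qs = P + 169 (supply).
New equilibrium: 924 - 5P = P + 169 ⇒ 755 = 6P ⇒ P = 755/6 ≈ 125.8333, Q = 1769/6 ≈ 294.8333.
ΔQ = 294.8333 − 324 = -29.17.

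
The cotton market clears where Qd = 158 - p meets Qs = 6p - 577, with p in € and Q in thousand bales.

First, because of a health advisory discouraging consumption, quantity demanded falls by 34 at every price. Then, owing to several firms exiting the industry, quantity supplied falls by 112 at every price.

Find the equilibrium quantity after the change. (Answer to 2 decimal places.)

Original equilibrium: 158 - p = 6p - 577 gives 735 = 7p, so p = 105 and Q = 53.
With the change applied: demand Qd = 124 - p, supply Qs = 6p - 689.
Clearing the new market: 124 - p = 6p - 689, so p = 813/7 ≈ 116.1429 and Q = 55/7 ≈ 7.8571.

7.86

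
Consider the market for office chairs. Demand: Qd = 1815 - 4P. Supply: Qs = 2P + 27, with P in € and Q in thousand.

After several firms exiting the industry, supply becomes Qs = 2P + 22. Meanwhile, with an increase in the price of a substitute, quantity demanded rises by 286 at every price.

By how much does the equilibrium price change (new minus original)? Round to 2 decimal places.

Original equilibrium: 1815 - 4P = 2P + 27 gives 1788 = 6P, so P = 298 and Q = 623.
The new curves are Qd = 2101 - 4P (demand) and Qs = 2P + 22 (supply).
Setting them equal: 2101 - 4P = 2P + 22 → 2079 = 6P, so P = 346.5 and Q = 715.
ΔP = 346.5 − 298 = +48.50.

+48.50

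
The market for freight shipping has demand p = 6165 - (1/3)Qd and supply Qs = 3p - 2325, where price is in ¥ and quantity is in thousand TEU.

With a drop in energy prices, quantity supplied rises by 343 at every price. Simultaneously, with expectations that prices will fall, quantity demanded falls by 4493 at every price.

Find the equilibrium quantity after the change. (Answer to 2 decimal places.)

6010.00

Initially, 18495 - 3p = 3p - 2325, so 20820 = 6p and p = 3470, Q = 8085.
After the shift, demand is Qd = 14002 - 3p and supply is Qs = 3p - 1982.
Setting them equal: 14002 - 3p = 3p - 1982 → 15984 = 6p, so p = 2664 and Q = 6010.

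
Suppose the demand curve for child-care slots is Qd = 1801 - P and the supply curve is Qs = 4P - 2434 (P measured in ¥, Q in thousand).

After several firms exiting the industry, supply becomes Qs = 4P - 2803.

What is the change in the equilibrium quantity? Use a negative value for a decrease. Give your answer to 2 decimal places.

Before the shock: 1801 - P = 4P - 2434 ⇒ 4235 = 5P ⇒ P = 847, Q = 954.
With the change applied: demand Qd = 1801 - P, supply Qs = 4P - 2803.
Clearing the new market: 1801 - P = 4P - 2803, so P = 920.8 and Q = 880.2.
ΔQ = 880.2 − 954 = -73.80.

-73.80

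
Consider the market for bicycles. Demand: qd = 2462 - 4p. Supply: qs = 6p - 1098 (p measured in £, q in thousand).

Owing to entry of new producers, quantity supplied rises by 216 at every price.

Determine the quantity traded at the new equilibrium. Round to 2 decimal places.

Original equilibrium: 2462 - 4p = 6p - 1098 gives 3560 = 10p, so p = 356 and q = 1038.
After the shift, demand is qd = 2462 - 4p and supply is qs = 6p - 882.
New equilibrium: 2462 - 4p = 6p - 882 ⇒ 3344 = 10p ⇒ p = 334.4, q = 1124.4.

1124.40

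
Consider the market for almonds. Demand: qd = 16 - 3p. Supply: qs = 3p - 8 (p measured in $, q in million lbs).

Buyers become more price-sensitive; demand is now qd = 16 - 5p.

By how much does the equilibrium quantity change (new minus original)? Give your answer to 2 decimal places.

Before the shock: 16 - 3p = 3p - 8 ⇒ 24 = 6p ⇒ p = 4, q = 4.
The new curves are qd = 16 - 5p (demand) and qs = 3p - 8 (supply).
Equate the new curves: 16 - 5p = 3p - 8, giving 24 = 8p, p = 3, q = 1.
Δq = 1 − 4 = -3.00.

-3.00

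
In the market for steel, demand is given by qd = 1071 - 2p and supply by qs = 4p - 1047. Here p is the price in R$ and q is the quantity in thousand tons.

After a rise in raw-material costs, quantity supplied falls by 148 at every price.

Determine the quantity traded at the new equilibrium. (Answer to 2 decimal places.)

Before the shock: 1071 - 2p = 4p - 1047 ⇒ 2118 = 6p ⇒ p = 353, q = 365.
The shock moves the curves to qd = 1071 - 2p and qs = 4p - 1195.
Setting them equal: 1071 - 2p = 4p - 1195 → 2266 = 6p, so p = 1133/3 ≈ 377.6667 and q = 947/3 ≈ 315.6667.

315.67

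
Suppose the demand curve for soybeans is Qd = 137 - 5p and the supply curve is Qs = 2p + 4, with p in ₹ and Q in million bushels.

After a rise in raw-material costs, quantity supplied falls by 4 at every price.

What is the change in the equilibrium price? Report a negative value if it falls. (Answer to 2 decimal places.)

Solve the original market: 137 - 5p = 2p + 4, hence p = 19 and Q = 42.
With the change applied: demand Qd = 137 - 5p, supply Qs = 2p.
Setting them equal: 137 - 5p = 2p → 137 = 7p, so p = 137/7 ≈ 19.5714 and Q = 274/7 ≈ 39.1429.
Δp = 19.5714 − 19 = +0.57.

+0.57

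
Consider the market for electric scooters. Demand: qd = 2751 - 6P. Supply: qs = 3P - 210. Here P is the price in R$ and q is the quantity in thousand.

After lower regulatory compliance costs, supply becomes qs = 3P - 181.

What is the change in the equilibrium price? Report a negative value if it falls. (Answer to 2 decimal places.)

-3.22

Before the shock: 2751 - 6P = 3P - 210 ⇒ 2961 = 9P ⇒ P = 329, q = 777.
The shock moves the curves to qd = 2751 - 6P and qs = 3P - 181.
New equilibrium: 2751 - 6P = 3P - 181 ⇒ 2932 = 9P ⇒ P = 2932/9 ≈ 325.7778, q = 2389/3 ≈ 796.3333.
ΔP = 325.7778 − 329 = -3.22.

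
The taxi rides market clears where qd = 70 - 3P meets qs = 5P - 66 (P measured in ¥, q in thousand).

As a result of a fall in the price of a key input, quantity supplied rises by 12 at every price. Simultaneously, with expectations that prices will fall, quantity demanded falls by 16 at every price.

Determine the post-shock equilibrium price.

13.5

Original equilibrium: 70 - 3P = 5P - 66 gives 136 = 8P, so P = 17 and q = 19.
The shock moves the curves to qd = 54 - 3P and qs = 5P - 54.
Clearing the new market: 54 - 3P = 5P - 54, so P = 13.5 and q = 13.5.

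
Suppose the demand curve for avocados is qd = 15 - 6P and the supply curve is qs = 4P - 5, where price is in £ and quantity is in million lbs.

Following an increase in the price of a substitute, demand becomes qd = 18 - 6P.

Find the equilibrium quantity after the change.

4.2

Original equilibrium: 15 - 6P = 4P - 5 gives 20 = 10P, so P = 2 and q = 3.
With the change applied: demand qd = 18 - 6P, supply qs = 4P - 5.
Clearing the new market: 18 - 6P = 4P - 5, so P = 2.3 and q = 4.2.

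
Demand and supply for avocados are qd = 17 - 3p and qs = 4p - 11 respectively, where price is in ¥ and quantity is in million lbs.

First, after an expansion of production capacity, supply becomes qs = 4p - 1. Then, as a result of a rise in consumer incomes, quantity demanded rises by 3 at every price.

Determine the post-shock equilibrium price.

3

Before the shock: 17 - 3p = 4p - 11 ⇒ 28 = 7p ⇒ p = 4, q = 5.
The shock moves the curves to qd = 20 - 3p and qs = 4p - 1.
Clearing the new market: 20 - 3p = 4p - 1, so p = 3 and q = 11.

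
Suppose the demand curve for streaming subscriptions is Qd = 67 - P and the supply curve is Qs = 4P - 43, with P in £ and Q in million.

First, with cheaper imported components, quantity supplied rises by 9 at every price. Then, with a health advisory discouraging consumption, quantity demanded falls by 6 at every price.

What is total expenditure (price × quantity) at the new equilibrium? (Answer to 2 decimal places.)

798.00

Original equilibrium: 67 - P = 4P - 43 gives 110 = 5P, so P = 22 and Q = 45.
The shock moves the curves to Qd = 61 - P and Qs = 4P - 34.
New equilibrium: 61 - P = 4P - 34 ⇒ 95 = 5P ⇒ P = 19, Q = 42.
New expenditure = 19 × 42 = 798.00.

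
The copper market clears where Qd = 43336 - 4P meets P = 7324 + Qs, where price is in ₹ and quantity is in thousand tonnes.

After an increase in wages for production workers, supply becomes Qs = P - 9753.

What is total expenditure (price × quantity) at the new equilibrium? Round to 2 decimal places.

Initially, 43336 - 4P = P - 7324, so 50660 = 5P and P = 10132, Q = 2808.
The shock moves the curves to Qd = 43336 - 4P and Qs = P - 9753.
Clearing the new market: 43336 - 4P = P - 9753, so P = 10617.8 and Q = 864.8.
New expenditure = 10617.8 × 864.8 = 9182273.44.

9182273.44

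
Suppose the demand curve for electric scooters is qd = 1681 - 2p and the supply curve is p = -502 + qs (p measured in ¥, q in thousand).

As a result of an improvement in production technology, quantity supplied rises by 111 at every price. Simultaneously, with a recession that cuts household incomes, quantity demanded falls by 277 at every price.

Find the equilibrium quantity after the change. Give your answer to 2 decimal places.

876.67

Original equilibrium: 1681 - 2p = p + 502 gives 1179 = 3p, so p = 393 and q = 895.
After the shift, demand is qd = 1404 - 2p and supply is qs = p + 613.
Setting them equal: 1404 - 2p = p + 613 → 791 = 3p, so p = 791/3 ≈ 263.6667 and q = 2630/3 ≈ 876.6667.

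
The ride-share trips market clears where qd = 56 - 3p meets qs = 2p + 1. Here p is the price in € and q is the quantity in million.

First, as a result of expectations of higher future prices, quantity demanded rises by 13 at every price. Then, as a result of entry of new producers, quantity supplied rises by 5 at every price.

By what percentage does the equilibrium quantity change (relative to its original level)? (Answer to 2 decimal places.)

+35.65

Before the shock: 56 - 3p = 2p + 1 ⇒ 55 = 5p ⇒ p = 11, q = 23.
The new curves are qd = 69 - 3p (demand) and qs = 2p + 6 (supply).
Setting them equal: 69 - 3p = 2p + 6 → 63 = 5p, so p = 12.6 and q = 31.2.
%Δq = (31.2 − 23) / 23 × 100 = +35.65%.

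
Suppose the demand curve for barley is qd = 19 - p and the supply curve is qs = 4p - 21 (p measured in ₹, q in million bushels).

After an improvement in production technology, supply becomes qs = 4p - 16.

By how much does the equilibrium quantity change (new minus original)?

+1

Original equilibrium: 19 - p = 4p - 21 gives 40 = 5p, so p = 8 and q = 11.
With the change applied: demand qd = 19 - p, supply qs = 4p - 16.
Clearing the new market: 19 - p = 4p - 16, so p = 7 and q = 12.
Δq = 12 − 11 = +1.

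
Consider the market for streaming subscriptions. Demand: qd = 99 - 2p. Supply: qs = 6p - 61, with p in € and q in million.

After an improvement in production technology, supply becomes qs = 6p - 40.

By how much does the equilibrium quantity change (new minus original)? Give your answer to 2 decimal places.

+5.25

Original equilibrium: 99 - 2p = 6p - 61 gives 160 = 8p, so p = 20 and q = 59.
The new curves are qd = 99 - 2p (demand) and qs = 6p - 40 (supply).
Clearing the new market: 99 - 2p = 6p - 40, so p = 17.375 and q = 64.25.
Δq = 64.25 − 59 = +5.25.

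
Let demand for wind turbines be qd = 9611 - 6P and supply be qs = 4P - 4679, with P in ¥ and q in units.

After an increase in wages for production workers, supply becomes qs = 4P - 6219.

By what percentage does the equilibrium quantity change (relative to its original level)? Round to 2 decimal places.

-89.10

Before the shock: 9611 - 6P = 4P - 4679 ⇒ 14290 = 10P ⇒ P = 1429, q = 1037.
With the change applied: demand qd = 9611 - 6P, supply qs = 4P - 6219.
Equate the new curves: 9611 - 6P = 4P - 6219, giving 15830 = 10P, P = 1583, q = 113.
%Δq = (113 − 1037) / 1037 × 100 = -89.10%.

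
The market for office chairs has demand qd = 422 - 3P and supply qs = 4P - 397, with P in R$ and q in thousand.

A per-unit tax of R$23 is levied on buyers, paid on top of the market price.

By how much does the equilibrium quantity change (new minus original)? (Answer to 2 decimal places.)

-39.43

Solve the original market: 422 - 3P = 4P - 397, hence P = 117 and q = 71.
Since buyers pay the price plus the tax, the effective demand curve becomes qd = 353 - 3P.
Equate the new curves: 353 - 3P = 4P - 397, giving 750 = 7P, P = 750/7 ≈ 107.1429, q = 221/7 ≈ 31.5714.
Δq = 31.5714 − 71 = -39.43.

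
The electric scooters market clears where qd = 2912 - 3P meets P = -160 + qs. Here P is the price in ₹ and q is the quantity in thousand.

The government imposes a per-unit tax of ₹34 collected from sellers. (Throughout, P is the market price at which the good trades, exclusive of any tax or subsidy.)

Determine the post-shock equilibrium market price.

696.5

Solve the original market: 2912 - 3P = P + 160, hence P = 688 and q = 848.
Since sellers keep the price net of the tax, the effective supply curve becomes qs = P + 126.
Clearing the new market: 2912 - 3P = P + 126, so P = 696.5 and q = 822.5.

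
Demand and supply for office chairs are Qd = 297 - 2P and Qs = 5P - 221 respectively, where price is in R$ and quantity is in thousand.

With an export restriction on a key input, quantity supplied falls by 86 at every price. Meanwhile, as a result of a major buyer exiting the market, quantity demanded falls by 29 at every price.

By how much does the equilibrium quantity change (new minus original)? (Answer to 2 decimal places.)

-45.29

Solve the original market: 297 - 2P = 5P - 221, hence P = 74 and Q = 149.
The shock moves the curves to Qd = 268 - 2P and Qs = 5P - 307.
Setting them equal: 268 - 2P = 5P - 307 → 575 = 7P, so P = 575/7 ≈ 82.1429 and Q = 726/7 ≈ 103.7143.
ΔQ = 103.7143 − 149 = -45.29.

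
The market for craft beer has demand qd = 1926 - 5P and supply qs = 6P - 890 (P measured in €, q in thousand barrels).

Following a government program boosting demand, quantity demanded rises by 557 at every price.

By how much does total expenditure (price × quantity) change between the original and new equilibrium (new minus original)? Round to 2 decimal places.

Solve the original market: 1926 - 5P = 6P - 890, hence P = 256 and q = 646.
After the shift, demand is qd = 2483 - 5P and supply is qs = 6P - 890.
Setting them equal: 2483 - 5P = 6P - 890 → 3373 = 11P, so P = 3373/11 ≈ 306.6364 and q = 10448/11 ≈ 949.8182.
Expenditure moves from 256×646 = 165376 to 306.6364×949.8182 = 291248.7934; change = +125872.79.

+125872.79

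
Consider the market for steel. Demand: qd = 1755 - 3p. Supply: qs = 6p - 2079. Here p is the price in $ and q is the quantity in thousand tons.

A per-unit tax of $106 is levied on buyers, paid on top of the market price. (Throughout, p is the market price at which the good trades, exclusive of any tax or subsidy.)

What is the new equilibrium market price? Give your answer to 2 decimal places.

390.67

Before the shock: 1755 - 3p = 6p - 2079 ⇒ 3834 = 9p ⇒ p = 426, q = 477.
Since buyers pay the price plus the tax, the effective demand curve becomes qd = 1437 - 3p.
Setting them equal: 1437 - 3p = 6p - 2079 → 3516 = 9p, so p = 1172/3 ≈ 390.6667 and q = 265.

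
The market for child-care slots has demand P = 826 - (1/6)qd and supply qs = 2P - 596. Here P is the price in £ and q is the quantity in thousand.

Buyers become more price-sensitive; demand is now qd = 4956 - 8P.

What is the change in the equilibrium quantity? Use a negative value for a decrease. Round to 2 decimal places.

Solve the original market: 4956 - 6P = 2P - 596, hence P = 694 and q = 792.
With the change applied: demand qd = 4956 - 8P, supply qs = 2P - 596.
Equate the new curves: 4956 - 8P = 2P - 596, giving 5552 = 10P, P = 555.2, q = 514.4.
Δq = 514.4 − 792 = -277.60.

-277.60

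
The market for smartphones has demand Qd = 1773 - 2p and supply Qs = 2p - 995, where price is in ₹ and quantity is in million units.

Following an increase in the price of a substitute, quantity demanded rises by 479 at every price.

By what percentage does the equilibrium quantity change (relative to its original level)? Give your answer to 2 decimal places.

+61.57

Before the shock: 1773 - 2p = 2p - 995 ⇒ 2768 = 4p ⇒ p = 692, Q = 389.
The new curves are Qd = 2252 - 2p (demand) and Qs = 2p - 995 (supply).
Clearing the new market: 2252 - 2p = 2p - 995, so p = 811.75 and Q = 628.5.
%ΔQ = (628.5 − 389) / 389 × 100 = +61.57%.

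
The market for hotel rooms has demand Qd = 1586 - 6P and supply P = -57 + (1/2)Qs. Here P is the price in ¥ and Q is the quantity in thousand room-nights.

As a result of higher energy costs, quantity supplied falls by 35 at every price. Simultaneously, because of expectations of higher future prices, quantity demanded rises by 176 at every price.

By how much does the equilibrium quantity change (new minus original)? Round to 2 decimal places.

+17.75

Initially, 1586 - 6P = 2P + 114, so 1472 = 8P and P = 184, Q = 482.
After the shift, demand is Qd = 1762 - 6P and supply is Qs = 2P + 79.
Clearing the new market: 1762 - 6P = 2P + 79, so P = 210.375 and Q = 499.75.
ΔQ = 499.75 − 482 = +17.75.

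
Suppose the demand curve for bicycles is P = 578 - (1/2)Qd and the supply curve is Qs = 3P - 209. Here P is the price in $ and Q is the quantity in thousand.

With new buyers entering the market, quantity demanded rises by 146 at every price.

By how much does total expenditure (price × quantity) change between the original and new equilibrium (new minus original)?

+44284.72

Original equilibrium: 1156 - 2P = 3P - 209 gives 1365 = 5P, so P = 273 and Q = 610.
The new curves are Qd = 1302 - 2P (demand) and Qs = 3P - 209 (supply).
New equilibrium: 1302 - 2P = 3P - 209 ⇒ 1511 = 5P ⇒ P = 302.2, Q = 697.6.
Expenditure moves from 273×610 = 166530 to 302.2×697.6 = 210814.72; change = +44284.72.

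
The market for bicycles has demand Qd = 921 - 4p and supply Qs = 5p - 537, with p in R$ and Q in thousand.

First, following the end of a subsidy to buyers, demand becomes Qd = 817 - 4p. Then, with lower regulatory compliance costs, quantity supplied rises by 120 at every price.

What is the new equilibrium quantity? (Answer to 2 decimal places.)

268.56

Original equilibrium: 921 - 4p = 5p - 537 gives 1458 = 9p, so p = 162 and Q = 273.
With the change applied: demand Qd = 817 - 4p, supply Qs = 5p - 417.
Setting them equal: 817 - 4p = 5p - 417 → 1234 = 9p, so p = 1234/9 ≈ 137.1111 and Q = 2417/9 ≈ 268.5556.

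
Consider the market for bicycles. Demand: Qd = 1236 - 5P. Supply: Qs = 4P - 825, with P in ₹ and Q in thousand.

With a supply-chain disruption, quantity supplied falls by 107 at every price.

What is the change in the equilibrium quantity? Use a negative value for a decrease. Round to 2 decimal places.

Before the shock: 1236 - 5P = 4P - 825 ⇒ 2061 = 9P ⇒ P = 229, Q = 91.
With the change applied: demand Qd = 1236 - 5P, supply Qs = 4P - 932.
Equate the new curves: 1236 - 5P = 4P - 932, giving 2168 = 9P, P = 2168/9 ≈ 240.8889, Q = 284/9 ≈ 31.5556.
ΔQ = 31.5556 − 91 = -59.44.

-59.44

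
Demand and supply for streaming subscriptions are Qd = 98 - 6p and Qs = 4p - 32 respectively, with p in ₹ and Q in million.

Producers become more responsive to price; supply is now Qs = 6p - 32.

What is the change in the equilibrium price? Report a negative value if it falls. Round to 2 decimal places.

-2.17

Solve the original market: 98 - 6p = 4p - 32, hence p = 13 and Q = 20.
After the shift, demand is Qd = 98 - 6p and supply is Qs = 6p - 32.
New equilibrium: 98 - 6p = 6p - 32 ⇒ 130 = 12p ⇒ p = 65/6 ≈ 10.8333, Q = 33.
Δp = 10.8333 − 13 = -2.17.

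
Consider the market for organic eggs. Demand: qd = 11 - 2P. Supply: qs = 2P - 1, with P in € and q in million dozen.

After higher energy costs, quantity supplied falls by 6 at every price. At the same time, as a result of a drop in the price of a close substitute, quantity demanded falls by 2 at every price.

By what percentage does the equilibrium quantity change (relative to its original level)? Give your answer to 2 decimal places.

Before the shock: 11 - 2P = 2P - 1 ⇒ 12 = 4P ⇒ P = 3, q = 5.
After the shift, demand is qd = 9 - 2P and supply is qs = 2P - 7.
Setting them equal: 9 - 2P = 2P - 7 → 16 = 4P, so P = 4 and q = 1.
%Δq = (1 − 5) / 5 × 100 = -80.00%.

-80.00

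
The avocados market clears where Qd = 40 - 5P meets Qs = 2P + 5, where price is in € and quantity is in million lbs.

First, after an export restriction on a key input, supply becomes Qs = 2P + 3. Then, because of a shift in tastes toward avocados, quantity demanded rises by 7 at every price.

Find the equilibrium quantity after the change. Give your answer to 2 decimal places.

Solve the original market: 40 - 5P = 2P + 5, hence P = 5 and Q = 15.
The new curves are Qd = 47 - 5P (demand) and Qs = 2P + 3 (supply).
Clearing the new market: 47 - 5P = 2P + 3, so P = 44/7 ≈ 6.2857 and Q = 109/7 ≈ 15.5714.

15.57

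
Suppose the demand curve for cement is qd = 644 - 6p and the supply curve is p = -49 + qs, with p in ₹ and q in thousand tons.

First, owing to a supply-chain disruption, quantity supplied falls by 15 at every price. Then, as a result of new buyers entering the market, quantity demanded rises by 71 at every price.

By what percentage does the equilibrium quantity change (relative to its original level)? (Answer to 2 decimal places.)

-2.03

Original equilibrium: 644 - 6p = p + 49 gives 595 = 7p, so p = 85 and q = 134.
After the shift, demand is qd = 715 - 6p and supply is qs = p + 34.
Setting them equal: 715 - 6p = p + 34 → 681 = 7p, so p = 681/7 ≈ 97.2857 and q = 919/7 ≈ 131.2857.
%Δq = (131.2857 − 134) / 134 × 100 = -2.03%.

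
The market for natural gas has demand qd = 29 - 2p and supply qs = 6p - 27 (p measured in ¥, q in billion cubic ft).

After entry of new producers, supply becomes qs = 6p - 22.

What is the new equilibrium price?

6.375

Original equilibrium: 29 - 2p = 6p - 27 gives 56 = 8p, so p = 7 and q = 15.
With the change applied: demand qd = 29 - 2p, supply qs = 6p - 22.
Equate the new curves: 29 - 2p = 6p - 22, giving 51 = 8p, p = 6.375, q = 16.25.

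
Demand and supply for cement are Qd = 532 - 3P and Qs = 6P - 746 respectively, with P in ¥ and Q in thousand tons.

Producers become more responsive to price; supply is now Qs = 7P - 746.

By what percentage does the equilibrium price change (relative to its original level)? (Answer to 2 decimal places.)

-10.00

Before the shock: 532 - 3P = 6P - 746 ⇒ 1278 = 9P ⇒ P = 142, Q = 106.
The shock moves the curves to Qd = 532 - 3P and Qs = 7P - 746.
Equate the new curves: 532 - 3P = 7P - 746, giving 1278 = 10P, P = 127.8, Q = 148.6.
%ΔP = (127.8 − 142) / 142 × 100 = -10.00%.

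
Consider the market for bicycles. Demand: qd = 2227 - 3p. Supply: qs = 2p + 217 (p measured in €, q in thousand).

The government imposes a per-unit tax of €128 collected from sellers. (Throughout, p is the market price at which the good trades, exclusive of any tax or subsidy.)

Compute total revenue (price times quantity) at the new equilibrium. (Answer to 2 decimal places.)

Original equilibrium: 2227 - 3p = 2p + 217 gives 2010 = 5p, so p = 402 and q = 1021.
Since sellers keep the price net of the tax, the effective supply curve becomes qs = 2p - 39.
Setting them equal: 2227 - 3p = 2p - 39 → 2266 = 5p, so p = 453.2 and q = 867.4.
New expenditure = 453.2 × 867.4 = 393105.68.

393105.68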